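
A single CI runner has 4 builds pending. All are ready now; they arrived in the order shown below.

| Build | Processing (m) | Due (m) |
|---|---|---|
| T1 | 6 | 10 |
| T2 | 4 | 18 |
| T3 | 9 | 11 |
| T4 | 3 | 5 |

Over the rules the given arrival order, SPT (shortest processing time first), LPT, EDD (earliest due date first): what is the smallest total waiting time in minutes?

FIFO (arrival order): T1 T2 T3 T4.
T1: waits 0, runs 0→6
T2: waits 6, runs 6→10
T3: waits 10, runs 10→19
T4: waits 19, runs 19→22
Sum = 0+6+10+19 = 35.
SPT (increasing processing time): T4 T2 T1 T3.
T4: waits 0, runs 0→3
T2: waits 3, runs 3→7
T1: waits 7, runs 7→13
T3: waits 13, runs 13→22
Sum = 0+3+7+13 = 23.
LPT (decreasing processing time): T3 T1 T2 T4.
T3: waits 0, runs 0→9
T1: waits 9, runs 9→15
T2: waits 15, runs 15→19
T4: waits 19, runs 19→22
Sum = 0+9+15+19 = 43.
EDD (increasing due date): T4 T1 T3 T2.
T4: waits 0, runs 0→3
T1: waits 3, runs 3→9
T3: waits 9, runs 9→18
T2: waits 18, runs 18→22
Sum = 0+3+9+18 = 30.
FIFO 35, SPT 23, LPT 43, EDD 30 → minimum 23.

23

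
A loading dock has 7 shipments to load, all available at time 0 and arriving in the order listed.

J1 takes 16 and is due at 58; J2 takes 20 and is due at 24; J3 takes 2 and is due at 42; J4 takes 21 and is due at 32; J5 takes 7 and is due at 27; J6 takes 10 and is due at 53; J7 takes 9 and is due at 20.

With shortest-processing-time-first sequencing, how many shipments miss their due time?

2

SPT (increasing processing time): J3 J5 J7 J6 J1 J2 J4.
J3: 0→2, due 42, tardiness 0
J5: 2→9, due 27, tardiness 0
J7: 9→18, due 20, tardiness 0
J6: 18→28, due 53, tardiness 0
J1: 28→44, due 58, tardiness 0
J2: 44→64, due 24, tardiness 40
J4: 64→85, due 32, tardiness 53
Late shipments: 2.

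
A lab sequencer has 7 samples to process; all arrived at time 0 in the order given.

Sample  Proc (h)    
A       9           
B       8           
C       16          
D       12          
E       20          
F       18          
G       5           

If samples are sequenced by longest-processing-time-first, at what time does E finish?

20

LPT (decreasing processing time): E F C D A B G.
E: 0→20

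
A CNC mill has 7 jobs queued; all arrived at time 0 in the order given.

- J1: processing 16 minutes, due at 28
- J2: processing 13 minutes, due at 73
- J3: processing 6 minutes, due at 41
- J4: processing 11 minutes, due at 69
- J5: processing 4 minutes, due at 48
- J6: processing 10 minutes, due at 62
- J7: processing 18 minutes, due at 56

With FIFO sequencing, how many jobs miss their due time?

FIFO (arrival order): J1 J2 J3 J4 J5 J6 J7.
J1: 0→16, due 28, tardiness 0
J2: 16→29, due 73, tardiness 0
J3: 29→35, due 41, tardiness 0
J4: 35→46, due 69, tardiness 0
J5: 46→50, due 48, tardiness 2
J6: 50→60, due 62, tardiness 0
J7: 60→78, due 56, tardiness 22
Late jobs: 2.

2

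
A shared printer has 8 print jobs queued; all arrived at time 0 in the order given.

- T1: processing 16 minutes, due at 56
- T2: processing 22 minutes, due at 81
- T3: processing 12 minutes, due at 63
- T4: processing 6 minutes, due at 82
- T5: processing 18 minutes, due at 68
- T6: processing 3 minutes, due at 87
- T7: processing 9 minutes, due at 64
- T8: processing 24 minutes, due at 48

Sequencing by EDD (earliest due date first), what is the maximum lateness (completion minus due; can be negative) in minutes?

25

EDD (increasing due date): T8 T1 T3 T7 T5 T2 T4 T6.
T8: 0→24, due 48, lateness -24
T1: 24→40, due 56, lateness -16
T3: 40→52, due 63, lateness -11
T7: 52→61, due 64, lateness -3
T5: 61→79, due 68, lateness 11
T2: 79→101, due 81, lateness 20
T4: 101→107, due 82, lateness 25
T6: 107→110, due 87, lateness 23
Maximum = 25.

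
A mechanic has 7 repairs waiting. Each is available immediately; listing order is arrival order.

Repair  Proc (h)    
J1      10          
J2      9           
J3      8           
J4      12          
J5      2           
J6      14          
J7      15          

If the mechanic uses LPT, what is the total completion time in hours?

334

LPT (decreasing processing time): J7 J6 J4 J1 J2 J3 J5.
J7: 0→15
J6: 15→29
J4: 29→41
J1: 41→51
J2: 51→60
J3: 60→68
J5: 68→70
Sum = 15+29+41+51+60+68+70 = 334.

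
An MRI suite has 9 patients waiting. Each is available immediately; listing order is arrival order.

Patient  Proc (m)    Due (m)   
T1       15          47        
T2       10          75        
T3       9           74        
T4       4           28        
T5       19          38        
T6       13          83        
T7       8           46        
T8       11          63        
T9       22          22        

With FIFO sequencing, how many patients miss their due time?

5

FIFO (arrival order): T1 T2 T3 T4 T5 T6 T7 T8 T9.
T1: 0→15, due 47, tardiness 0
T2: 15→25, due 75, tardiness 0
T3: 25→34, due 74, tardiness 0
T4: 34→38, due 28, tardiness 10
T5: 38→57, due 38, tardiness 19
T6: 57→70, due 83, tardiness 0
T7: 70→78, due 46, tardiness 32
T8: 78→89, due 63, tardiness 26
T9: 89→111, due 22, tardiness 89
Late patients: 5.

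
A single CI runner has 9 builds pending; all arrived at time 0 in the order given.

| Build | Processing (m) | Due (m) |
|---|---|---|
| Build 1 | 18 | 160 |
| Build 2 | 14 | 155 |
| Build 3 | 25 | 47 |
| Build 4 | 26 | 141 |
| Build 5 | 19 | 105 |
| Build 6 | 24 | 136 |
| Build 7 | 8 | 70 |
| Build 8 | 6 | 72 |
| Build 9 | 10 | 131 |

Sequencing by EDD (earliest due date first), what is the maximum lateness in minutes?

-10

EDD (increasing due date): Build 3 Build 7 Build 8 Build 5 Build 9 Build 6 Build 4 Build 2 Build 1.
Build 3: 0→25, due 47, lateness -22
Build 7: 25→33, due 70, lateness -37
Build 8: 33→39, due 72, lateness -33
Build 5: 39→58, due 105, lateness -47
Build 9: 58→68, due 131, lateness -63
Build 6: 68→92, due 136, lateness -44
Build 4: 92→118, due 141, lateness -23
Build 2: 118→132, due 155, lateness -23
Build 1: 132→150, due 160, lateness -10
Maximum = -10.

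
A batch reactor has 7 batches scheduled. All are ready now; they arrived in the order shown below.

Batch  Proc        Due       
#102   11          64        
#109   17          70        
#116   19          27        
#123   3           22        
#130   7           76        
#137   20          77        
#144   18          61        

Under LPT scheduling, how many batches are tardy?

5

LPT (decreasing processing time): #137 #116 #144 #109 #102 #130 #123.
#137: 0→20, due 77, tardiness 0
#116: 20→39, due 27, tardiness 12
#144: 39→57, due 61, tardiness 0
#109: 57→74, due 70, tardiness 4
#102: 74→85, due 64, tardiness 21
#130: 85→92, due 76, tardiness 16
#123: 92→95, due 22, tardiness 73
Late batches: 5.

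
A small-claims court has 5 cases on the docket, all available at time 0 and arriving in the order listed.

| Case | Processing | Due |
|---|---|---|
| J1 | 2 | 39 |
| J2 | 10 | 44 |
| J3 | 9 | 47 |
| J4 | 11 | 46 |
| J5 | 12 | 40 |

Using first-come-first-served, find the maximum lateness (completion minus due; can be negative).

FIFO (arrival order): J1 J2 J3 J4 J5.
J1: 0→2, due 39, lateness -37
J2: 2→12, due 44, lateness -32
J3: 12→21, due 47, lateness -26
J4: 21→32, due 46, lateness -14
J5: 32→44, due 40, lateness 4
Maximum = 4.

4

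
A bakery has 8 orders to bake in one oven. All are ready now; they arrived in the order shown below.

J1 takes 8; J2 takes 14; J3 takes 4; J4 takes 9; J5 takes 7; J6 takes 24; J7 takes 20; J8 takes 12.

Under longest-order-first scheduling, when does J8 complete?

70

LPT (decreasing processing time): J6 J7 J2 J8 J4 J1 J5 J3.
J6: 0→24
J7: 24→44
J2: 44→58
J8: 58→70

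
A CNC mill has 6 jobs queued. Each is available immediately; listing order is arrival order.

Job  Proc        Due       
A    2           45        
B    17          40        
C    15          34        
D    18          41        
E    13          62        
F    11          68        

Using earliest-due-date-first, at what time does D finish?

EDD (increasing due date): C B D A E F.
C: 0→15
B: 15→32
D: 32→50

50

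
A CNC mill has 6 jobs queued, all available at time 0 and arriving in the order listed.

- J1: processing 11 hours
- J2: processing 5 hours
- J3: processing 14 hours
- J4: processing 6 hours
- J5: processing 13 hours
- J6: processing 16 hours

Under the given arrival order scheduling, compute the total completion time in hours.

207

FIFO (arrival order): J1 J2 J3 J4 J5 J6.
J1: 0→11
J2: 11→16
J3: 16→30
J4: 30→36
J5: 36→49
J6: 49→65
Sum = 11+16+30+36+49+65 = 207.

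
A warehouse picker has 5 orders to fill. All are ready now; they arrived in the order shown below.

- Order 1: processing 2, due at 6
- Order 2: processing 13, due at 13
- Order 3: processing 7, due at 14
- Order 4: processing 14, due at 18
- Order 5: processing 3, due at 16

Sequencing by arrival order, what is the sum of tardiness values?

FIFO (arrival order): Order 1 Order 2 Order 3 Order 4 Order 5.
Order 1: 0→2, due 6, tardiness 0
Order 2: 2→15, due 13, tardiness 2
Order 3: 15→22, due 14, tardiness 8
Order 4: 22→36, due 18, tardiness 18
Order 5: 36→39, due 16, tardiness 23
Sum = 0+2+8+18+23 = 51.

51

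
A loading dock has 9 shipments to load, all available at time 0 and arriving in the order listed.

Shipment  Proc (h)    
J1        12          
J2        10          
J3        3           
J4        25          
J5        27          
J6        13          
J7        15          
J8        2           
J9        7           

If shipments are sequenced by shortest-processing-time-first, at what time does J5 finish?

SPT (increasing processing time): J8 J3 J9 J2 J1 J6 J7 J4 J5.
J8: 0→2
J3: 2→5
J9: 5→12
J2: 12→22
J1: 22→34
J6: 34→47
J7: 47→62
J4: 62→87
J5: 87→114

114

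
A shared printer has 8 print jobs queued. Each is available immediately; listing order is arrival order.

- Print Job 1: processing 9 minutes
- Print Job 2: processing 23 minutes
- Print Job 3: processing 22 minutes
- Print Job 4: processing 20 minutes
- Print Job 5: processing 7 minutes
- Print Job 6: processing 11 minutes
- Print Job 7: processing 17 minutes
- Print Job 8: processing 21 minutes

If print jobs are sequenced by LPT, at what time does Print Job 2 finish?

23

LPT (decreasing processing time): Print Job 2 Print Job 3 Print Job 8 Print Job 4 Print Job 7 Print Job 6 Print Job 1 Print Job 5.
Print Job 2: 0→23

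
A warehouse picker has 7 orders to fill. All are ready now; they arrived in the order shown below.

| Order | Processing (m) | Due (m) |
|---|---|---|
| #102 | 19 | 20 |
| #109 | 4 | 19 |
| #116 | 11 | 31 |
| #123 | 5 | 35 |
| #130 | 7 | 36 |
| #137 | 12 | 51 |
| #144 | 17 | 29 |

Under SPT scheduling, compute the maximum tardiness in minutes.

55

SPT (increasing processing time): #109 #123 #130 #116 #137 #144 #102.
#109: 0→4, due 19, tardiness 0
#123: 4→9, due 35, tardiness 0
#130: 9→16, due 36, tardiness 0
#116: 16→27, due 31, tardiness 0
#137: 27→39, due 51, tardiness 0
#144: 39→56, due 29, tardiness 27
#102: 56→75, due 20, tardiness 55
Maximum = 55.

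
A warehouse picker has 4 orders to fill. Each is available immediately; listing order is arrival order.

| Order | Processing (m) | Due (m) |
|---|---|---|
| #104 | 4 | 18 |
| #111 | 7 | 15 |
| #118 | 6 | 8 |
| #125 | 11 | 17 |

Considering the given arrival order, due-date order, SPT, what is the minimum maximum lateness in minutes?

FIFO (arrival order): #104 #111 #118 #125.
#104: 0→4, due 18, lateness -14
#111: 4→11, due 15, lateness -4
#118: 11→17, due 8, lateness 9
#125: 17→28, due 17, lateness 11
Maximum = 11.
EDD (increasing due date): #118 #111 #125 #104.
#118: 0→6, due 8, lateness -2
#111: 6→13, due 15, lateness -2
#125: 13→24, due 17, lateness 7
#104: 24→28, due 18, lateness 10
Maximum = 10.
SPT (increasing processing time): #104 #118 #111 #125.
#104: 0→4, due 18, lateness -14
#118: 4→10, due 8, lateness 2
#111: 10→17, due 15, lateness 2
#125: 17→28, due 17, lateness 11
Maximum = 11.
FIFO 11, EDD 10, SPT 11 → minimum 10.

10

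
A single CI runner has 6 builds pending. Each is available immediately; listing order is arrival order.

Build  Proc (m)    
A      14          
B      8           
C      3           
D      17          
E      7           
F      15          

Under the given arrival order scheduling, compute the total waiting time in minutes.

FIFO (arrival order): A B C D E F.
A: waits 0, runs 0→14
B: waits 14, runs 14→22
C: waits 22, runs 22→25
D: waits 25, runs 25→42
E: waits 42, runs 42→49
F: waits 49, runs 49→64
Sum = 0+14+22+25+42+49 = 152.

152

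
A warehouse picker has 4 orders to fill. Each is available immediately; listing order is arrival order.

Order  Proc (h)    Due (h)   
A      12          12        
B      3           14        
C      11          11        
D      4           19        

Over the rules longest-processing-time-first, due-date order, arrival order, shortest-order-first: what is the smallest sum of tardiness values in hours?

25

LPT (decreasing processing time): A C D B.
A: 0→12, due 12, tardiness 0
C: 12→23, due 11, tardiness 12
D: 23→27, due 19, tardiness 8
B: 27→30, due 14, tardiness 16
Sum = 0+12+8+16 = 36.
EDD (increasing due date): C A B D.
C: 0→11, due 11, tardiness 0
A: 11→23, due 12, tardiness 11
B: 23→26, due 14, tardiness 12
D: 26→30, due 19, tardiness 11
Sum = 0+11+12+11 = 34.
FIFO (arrival order): A B C D.
A: 0→12, due 12, tardiness 0
B: 12→15, due 14, tardiness 1
C: 15→26, due 11, tardiness 15
D: 26→30, due 19, tardiness 11
Sum = 0+1+15+11 = 27.
SPT (increasing processing time): B D C A.
B: 0→3, due 14, tardiness 0
D: 3→7, due 19, tardiness 0
C: 7→18, due 11, tardiness 7
A: 18→30, due 12, tardiness 18
Sum = 0+0+7+18 = 25.
LPT 36, EDD 34, FIFO 27, SPT 25 → minimum 25.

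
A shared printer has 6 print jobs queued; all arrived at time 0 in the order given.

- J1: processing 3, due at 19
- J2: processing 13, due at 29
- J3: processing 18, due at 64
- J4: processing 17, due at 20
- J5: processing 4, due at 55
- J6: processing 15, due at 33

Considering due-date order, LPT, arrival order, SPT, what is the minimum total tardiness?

25

EDD (increasing due date): J1 J4 J2 J6 J5 J3.
J1: 0→3, due 19, tardiness 0
J4: 3→20, due 20, tardiness 0
J2: 20→33, due 29, tardiness 4
J6: 33→48, due 33, tardiness 15
J5: 48→52, due 55, tardiness 0
J3: 52→70, due 64, tardiness 6
Sum = 0+0+4+15+0+6 = 25.
LPT (decreasing processing time): J3 J4 J6 J2 J5 J1.
J3: 0→18, due 64, tardiness 0
J4: 18→35, due 20, tardiness 15
J6: 35→50, due 33, tardiness 17
J2: 50→63, due 29, tardiness 34
J5: 63→67, due 55, tardiness 12
J1: 67→70, due 19, tardiness 51
Sum = 0+15+17+34+12+51 = 129.
FIFO (arrival order): J1 J2 J3 J4 J5 J6.
J1: 0→3, due 19, tardiness 0
J2: 3→16, due 29, tardiness 0
J3: 16→34, due 64, tardiness 0
J4: 34→51, due 20, tardiness 31
J5: 51→55, due 55, tardiness 0
J6: 55→70, due 33, tardiness 37
Sum = 0+0+0+31+0+37 = 68.
SPT (increasing processing time): J1 J5 J2 J6 J4 J3.
J1: 0→3, due 19, tardiness 0
J5: 3→7, due 55, tardiness 0
J2: 7→20, due 29, tardiness 0
J6: 20→35, due 33, tardiness 2
J4: 35→52, due 20, tardiness 32
J3: 52→70, due 64, tardiness 6
Sum = 0+0+0+2+32+6 = 40.
EDD 25, LPT 129, FIFO 68, SPT 40 → minimum 25.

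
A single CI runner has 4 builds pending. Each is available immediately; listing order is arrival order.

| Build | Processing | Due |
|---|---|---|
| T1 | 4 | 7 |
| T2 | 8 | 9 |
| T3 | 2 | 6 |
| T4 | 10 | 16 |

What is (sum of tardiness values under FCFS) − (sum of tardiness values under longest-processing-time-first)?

-23

FIFO (arrival order): T1 T2 T3 T4.
T1: 0→4, due 7, tardiness 0
T2: 4→12, due 9, tardiness 3
T3: 12→14, due 6, tardiness 8
T4: 14→24, due 16, tardiness 8
Sum = 0+3+8+8 = 19.
LPT (decreasing processing time): T4 T2 T1 T3.
T4: 0→10, due 16, tardiness 0
T2: 10→18, due 9, tardiness 9
T1: 18→22, due 7, tardiness 15
T3: 22→24, due 6, tardiness 18
Sum = 0+9+15+18 = 42.
Difference = 19 − 42 = -23.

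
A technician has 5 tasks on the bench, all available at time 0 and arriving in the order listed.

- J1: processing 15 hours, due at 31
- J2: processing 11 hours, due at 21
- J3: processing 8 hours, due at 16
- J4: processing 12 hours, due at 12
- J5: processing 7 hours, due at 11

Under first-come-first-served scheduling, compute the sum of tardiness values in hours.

99

FIFO (arrival order): J1 J2 J3 J4 J5.
J1: 0→15, due 31, tardiness 0
J2: 15→26, due 21, tardiness 5
J3: 26→34, due 16, tardiness 18
J4: 34→46, due 12, tardiness 34
J5: 46→53, due 11, tardiness 42
Sum = 0+5+18+34+42 = 99.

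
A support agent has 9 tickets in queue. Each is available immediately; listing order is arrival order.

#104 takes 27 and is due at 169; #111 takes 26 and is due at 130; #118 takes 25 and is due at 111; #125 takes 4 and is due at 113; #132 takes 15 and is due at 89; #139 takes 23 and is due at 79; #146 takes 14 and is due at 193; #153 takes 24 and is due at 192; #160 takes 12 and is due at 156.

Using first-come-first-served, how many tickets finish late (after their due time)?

3

FIFO (arrival order): #104 #111 #118 #125 #132 #139 #146 #153 #160.
#104: 0→27, due 169, tardiness 0
#111: 27→53, due 130, tardiness 0
#118: 53→78, due 111, tardiness 0
#125: 78→82, due 113, tardiness 0
#132: 82→97, due 89, tardiness 8
#139: 97→120, due 79, tardiness 41
#146: 120→134, due 193, tardiness 0
#153: 134→158, due 192, tardiness 0
#160: 158→170, due 156, tardiness 14
Late tickets: 3.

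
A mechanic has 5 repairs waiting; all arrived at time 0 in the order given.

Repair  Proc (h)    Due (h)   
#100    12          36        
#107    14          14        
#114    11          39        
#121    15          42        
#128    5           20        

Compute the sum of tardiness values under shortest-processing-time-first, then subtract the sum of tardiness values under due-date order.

SPT (increasing processing time): #128 #114 #100 #107 #121.
#128: 0→5, due 20, tardiness 0
#114: 5→16, due 39, tardiness 0
#100: 16→28, due 36, tardiness 0
#107: 28→42, due 14, tardiness 28
#121: 42→57, due 42, tardiness 15
Sum = 0+0+0+28+15 = 43.
EDD (increasing due date): #107 #128 #100 #114 #121.
#107: 0→14, due 14, tardiness 0
#128: 14→19, due 20, tardiness 0
#100: 19→31, due 36, tardiness 0
#114: 31→42, due 39, tardiness 3
#121: 42→57, due 42, tardiness 15
Sum = 0+0+0+3+15 = 18.
Difference = 43 − 18 = 25.

25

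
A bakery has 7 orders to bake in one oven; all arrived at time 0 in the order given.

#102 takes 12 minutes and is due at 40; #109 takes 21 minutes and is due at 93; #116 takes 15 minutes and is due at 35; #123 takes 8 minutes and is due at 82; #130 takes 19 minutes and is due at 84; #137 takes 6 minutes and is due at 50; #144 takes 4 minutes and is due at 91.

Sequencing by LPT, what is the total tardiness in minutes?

78

LPT (decreasing processing time): #109 #130 #116 #102 #123 #137 #144.
#109: 0→21, due 93, tardiness 0
#130: 21→40, due 84, tardiness 0
#116: 40→55, due 35, tardiness 20
#102: 55→67, due 40, tardiness 27
#123: 67→75, due 82, tardiness 0
#137: 75→81, due 50, tardiness 31
#144: 81→85, due 91, tardiness 0
Sum = 0+0+20+27+0+31+0 = 78.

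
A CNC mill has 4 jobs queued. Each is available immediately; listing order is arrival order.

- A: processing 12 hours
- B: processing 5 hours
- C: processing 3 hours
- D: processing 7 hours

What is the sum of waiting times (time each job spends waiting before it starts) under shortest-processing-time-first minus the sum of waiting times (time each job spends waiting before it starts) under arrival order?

SPT (increasing processing time): C B D A.
C: waits 0, runs 0→3
B: waits 3, runs 3→8
D: waits 8, runs 8→15
A: waits 15, runs 15→27
Sum = 0+3+8+15 = 26.
FIFO (arrival order): A B C D.
A: waits 0, runs 0→12
B: waits 12, runs 12→17
C: waits 17, runs 17→20
D: waits 20, runs 20→27
Sum = 0+12+17+20 = 49.
Difference = 26 − 49 = -23.

-23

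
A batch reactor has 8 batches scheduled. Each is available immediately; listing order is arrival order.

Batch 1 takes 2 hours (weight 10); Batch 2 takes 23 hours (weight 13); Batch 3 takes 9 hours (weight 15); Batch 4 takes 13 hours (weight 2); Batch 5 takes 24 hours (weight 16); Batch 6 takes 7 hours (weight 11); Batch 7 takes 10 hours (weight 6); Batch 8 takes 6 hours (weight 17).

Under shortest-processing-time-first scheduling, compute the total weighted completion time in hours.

3393

SPT (increasing processing time): Batch 1 Batch 8 Batch 6 Batch 3 Batch 7 Batch 4 Batch 2 Batch 5.
Batch 1: finishes 2, weight 10, w·C = 20
Batch 8: finishes 8, weight 17, w·C = 136
Batch 6: finishes 15, weight 11, w·C = 165
Batch 3: finishes 24, weight 15, w·C = 360
Batch 7: finishes 34, weight 6, w·C = 204
Batch 4: finishes 47, weight 2, w·C = 94
Batch 2: finishes 70, weight 13, w·C = 910
Batch 5: finishes 94, weight 16, w·C = 1504
Sum = 20+136+165+360+204+94+910+1504 = 3393.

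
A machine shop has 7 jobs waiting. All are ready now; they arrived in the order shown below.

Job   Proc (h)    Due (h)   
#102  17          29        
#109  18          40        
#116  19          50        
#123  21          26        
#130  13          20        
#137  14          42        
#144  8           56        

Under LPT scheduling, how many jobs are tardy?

LPT (decreasing processing time): #123 #116 #109 #102 #137 #130 #144.
#123: 0→21, due 26, tardiness 0
#116: 21→40, due 50, tardiness 0
#109: 40→58, due 40, tardiness 18
#102: 58→75, due 29, tardiness 46
#137: 75→89, due 42, tardiness 47
#130: 89→102, due 20, tardiness 82
#144: 102→110, due 56, tardiness 54
Late jobs: 5.

5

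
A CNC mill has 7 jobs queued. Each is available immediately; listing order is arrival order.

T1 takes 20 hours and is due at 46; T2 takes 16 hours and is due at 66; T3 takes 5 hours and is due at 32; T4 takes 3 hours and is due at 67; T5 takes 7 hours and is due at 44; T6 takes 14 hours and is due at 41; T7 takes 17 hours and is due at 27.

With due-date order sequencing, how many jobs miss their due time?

EDD (increasing due date): T7 T3 T6 T5 T1 T2 T4.
T7: 0→17, due 27, tardiness 0
T3: 17→22, due 32, tardiness 0
T6: 22→36, due 41, tardiness 0
T5: 36→43, due 44, tardiness 0
T1: 43→63, due 46, tardiness 17
T2: 63→79, due 66, tardiness 13
T4: 79→82, due 67, tardiness 15
Late jobs: 3.

3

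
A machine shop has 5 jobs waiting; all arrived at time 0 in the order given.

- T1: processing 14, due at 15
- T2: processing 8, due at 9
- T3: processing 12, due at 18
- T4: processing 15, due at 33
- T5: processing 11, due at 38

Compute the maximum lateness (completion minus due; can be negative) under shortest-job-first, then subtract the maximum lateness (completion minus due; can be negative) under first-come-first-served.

SPT (increasing processing time): T2 T5 T3 T1 T4.
T2: 0→8, due 9, lateness -1
T5: 8→19, due 38, lateness -19
T3: 19→31, due 18, lateness 13
T1: 31→45, due 15, lateness 30
T4: 45→60, due 33, lateness 27
Maximum = 30.
FIFO (arrival order): T1 T2 T3 T4 T5.
T1: 0→14, due 15, lateness -1
T2: 14→22, due 9, lateness 13
T3: 22→34, due 18, lateness 16
T4: 34→49, due 33, lateness 16
T5: 49→60, due 38, lateness 22
Maximum = 22.
Difference = 30 − 22 = 8.

8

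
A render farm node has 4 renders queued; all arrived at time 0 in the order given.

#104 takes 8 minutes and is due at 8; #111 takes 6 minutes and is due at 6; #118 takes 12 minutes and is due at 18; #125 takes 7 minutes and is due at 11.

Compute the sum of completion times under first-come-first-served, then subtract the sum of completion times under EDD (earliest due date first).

7

FIFO (arrival order): #104 #111 #118 #125.
#104: 0→8
#111: 8→14
#118: 14→26
#125: 26→33
Sum = 8+14+26+33 = 81.
EDD (increasing due date): #111 #104 #125 #118.
#111: 0→6
#104: 6→14
#125: 14→21
#118: 21→33
Sum = 6+14+21+33 = 74.
Difference = 81 − 74 = 7.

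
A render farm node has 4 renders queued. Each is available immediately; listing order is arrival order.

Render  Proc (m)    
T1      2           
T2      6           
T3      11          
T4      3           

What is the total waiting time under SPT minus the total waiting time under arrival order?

-11

SPT (increasing processing time): T1 T4 T2 T3.
T1: waits 0, runs 0→2
T4: waits 2, runs 2→5
T2: waits 5, runs 5→11
T3: waits 11, runs 11→22
Sum = 0+2+5+11 = 18.
FIFO (arrival order): T1 T2 T3 T4.
T1: waits 0, runs 0→2
T2: waits 2, runs 2→8
T3: waits 8, runs 8→19
T4: waits 19, runs 19→22
Sum = 0+2+8+19 = 29.
Difference = 18 − 29 = -11.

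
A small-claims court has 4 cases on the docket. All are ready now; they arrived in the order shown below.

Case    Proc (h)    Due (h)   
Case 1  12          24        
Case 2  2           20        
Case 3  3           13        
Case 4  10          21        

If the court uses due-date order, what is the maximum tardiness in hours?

EDD (increasing due date): Case 3 Case 2 Case 4 Case 1.
Case 3: 0→3, due 13, tardiness 0
Case 2: 3→5, due 20, tardiness 0
Case 4: 5→15, due 21, tardiness 0
Case 1: 15→27, due 24, tardiness 3
Maximum = 3.

3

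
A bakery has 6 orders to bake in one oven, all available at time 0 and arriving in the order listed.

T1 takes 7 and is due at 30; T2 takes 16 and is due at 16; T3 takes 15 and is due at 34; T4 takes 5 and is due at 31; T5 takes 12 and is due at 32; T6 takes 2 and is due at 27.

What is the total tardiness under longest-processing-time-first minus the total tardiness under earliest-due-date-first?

52

LPT (decreasing processing time): T2 T3 T5 T1 T4 T6.
T2: 0→16, due 16, tardiness 0
T3: 16→31, due 34, tardiness 0
T5: 31→43, due 32, tardiness 11
T1: 43→50, due 30, tardiness 20
T4: 50→55, due 31, tardiness 24
T6: 55→57, due 27, tardiness 30
Sum = 0+0+11+20+24+30 = 85.
EDD (increasing due date): T2 T6 T1 T4 T5 T3.
T2: 0→16, due 16, tardiness 0
T6: 16→18, due 27, tardiness 0
T1: 18→25, due 30, tardiness 0
T4: 25→30, due 31, tardiness 0
T5: 30→42, due 32, tardiness 10
T3: 42→57, due 34, tardiness 23
Sum = 0+0+0+0+10+23 = 33.
Difference = 85 − 33 = 52.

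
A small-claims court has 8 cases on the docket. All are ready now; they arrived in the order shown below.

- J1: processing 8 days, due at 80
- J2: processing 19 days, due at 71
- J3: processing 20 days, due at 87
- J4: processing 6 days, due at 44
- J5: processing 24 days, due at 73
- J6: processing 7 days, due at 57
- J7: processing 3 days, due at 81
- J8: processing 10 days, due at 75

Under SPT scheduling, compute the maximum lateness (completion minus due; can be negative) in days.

24

SPT (increasing processing time): J7 J4 J6 J1 J8 J2 J3 J5.
J7: 0→3, due 81, lateness -78
J4: 3→9, due 44, lateness -35
J6: 9→16, due 57, lateness -41
J1: 16→24, due 80, lateness -56
J8: 24→34, due 75, lateness -41
J2: 34→53, due 71, lateness -18
J3: 53→73, due 87, lateness -14
J5: 73→97, due 73, lateness 24
Maximum = 24.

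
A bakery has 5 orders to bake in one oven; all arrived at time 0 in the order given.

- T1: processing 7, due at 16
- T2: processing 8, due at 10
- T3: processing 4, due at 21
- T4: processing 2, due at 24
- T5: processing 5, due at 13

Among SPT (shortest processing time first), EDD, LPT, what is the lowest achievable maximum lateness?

4

SPT (increasing processing time): T4 T3 T5 T1 T2.
T4: 0→2, due 24, lateness -22
T3: 2→6, due 21, lateness -15
T5: 6→11, due 13, lateness -2
T1: 11→18, due 16, lateness 2
T2: 18→26, due 10, lateness 16
Maximum = 16.
EDD (increasing due date): T2 T5 T1 T3 T4.
T2: 0→8, due 10, lateness -2
T5: 8→13, due 13, lateness 0
T1: 13→20, due 16, lateness 4
T3: 20→24, due 21, lateness 3
T4: 24→26, due 24, lateness 2
Maximum = 4.
LPT (decreasing processing time): T2 T1 T5 T3 T4.
T2: 0→8, due 10, lateness -2
T1: 8→15, due 16, lateness -1
T5: 15→20, due 13, lateness 7
T3: 20→24, due 21, lateness 3
T4: 24→26, due 24, lateness 2
Maximum = 7.
SPT 16, EDD 4, LPT 7 → minimum 4.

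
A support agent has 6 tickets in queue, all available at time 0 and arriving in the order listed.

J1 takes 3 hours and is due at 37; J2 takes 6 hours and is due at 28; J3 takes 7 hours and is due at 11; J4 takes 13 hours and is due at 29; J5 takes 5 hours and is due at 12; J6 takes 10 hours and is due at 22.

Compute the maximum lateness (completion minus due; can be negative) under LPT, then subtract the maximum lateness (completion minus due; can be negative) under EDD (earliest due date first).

LPT (decreasing processing time): J4 J6 J3 J2 J5 J1.
J4: 0→13, due 29, lateness -16
J6: 13→23, due 22, lateness 1
J3: 23→30, due 11, lateness 19
J2: 30→36, due 28, lateness 8
J5: 36→41, due 12, lateness 29
J1: 41→44, due 37, lateness 7
Maximum = 29.
EDD (increasing due date): J3 J5 J6 J2 J4 J1.
J3: 0→7, due 11, lateness -4
J5: 7→12, due 12, lateness 0
J6: 12→22, due 22, lateness 0
J2: 22→28, due 28, lateness 0
J4: 28→41, due 29, lateness 12
J1: 41→44, due 37, lateness 7
Maximum = 12.
Difference = 29 − 12 = 17.

17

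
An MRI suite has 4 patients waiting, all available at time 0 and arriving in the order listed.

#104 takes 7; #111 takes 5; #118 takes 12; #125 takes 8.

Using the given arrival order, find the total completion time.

75

FIFO (arrival order): #104 #111 #118 #125.
#104: 0→7
#111: 7→12
#118: 12→24
#125: 24→32
Sum = 7+12+24+32 = 75.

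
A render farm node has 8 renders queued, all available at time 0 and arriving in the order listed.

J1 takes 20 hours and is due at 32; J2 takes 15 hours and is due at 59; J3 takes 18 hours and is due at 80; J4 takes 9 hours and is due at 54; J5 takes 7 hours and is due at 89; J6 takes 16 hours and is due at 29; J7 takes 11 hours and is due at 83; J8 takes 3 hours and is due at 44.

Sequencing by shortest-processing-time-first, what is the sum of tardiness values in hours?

SPT (increasing processing time): J8 J5 J4 J7 J2 J6 J3 J1.
J8: 0→3, due 44, tardiness 0
J5: 3→10, due 89, tardiness 0
J4: 10→19, due 54, tardiness 0
J7: 19→30, due 83, tardiness 0
J2: 30→45, due 59, tardiness 0
J6: 45→61, due 29, tardiness 32
J3: 61→79, due 80, tardiness 0
J1: 79→99, due 32, tardiness 67
Sum = 0+0+0+0+0+32+0+67 = 99.

99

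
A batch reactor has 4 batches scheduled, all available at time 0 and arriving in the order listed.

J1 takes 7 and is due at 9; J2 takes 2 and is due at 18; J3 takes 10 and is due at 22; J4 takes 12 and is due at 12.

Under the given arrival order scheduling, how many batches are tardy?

1

FIFO (arrival order): J1 J2 J3 J4.
J1: 0→7, due 9, tardiness 0
J2: 7→9, due 18, tardiness 0
J3: 9→19, due 22, tardiness 0
J4: 19→31, due 12, tardiness 19
Late batches: 1.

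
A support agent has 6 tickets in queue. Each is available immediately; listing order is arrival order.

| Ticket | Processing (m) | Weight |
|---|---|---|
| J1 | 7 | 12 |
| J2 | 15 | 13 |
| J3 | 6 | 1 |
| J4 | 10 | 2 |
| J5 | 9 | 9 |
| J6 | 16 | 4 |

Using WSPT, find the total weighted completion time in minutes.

996

WSPT (decreasing weight/processing-time ratio): J1 J5 J2 J6 J4 J3.
J1: finishes 7, weight 12, w·C = 84
J5: finishes 16, weight 9, w·C = 144
J2: finishes 31, weight 13, w·C = 403
J6: finishes 47, weight 4, w·C = 188
J4: finishes 57, weight 2, w·C = 114
J3: finishes 63, weight 1, w·C = 63
Sum = 84+144+403+188+114+63 = 996.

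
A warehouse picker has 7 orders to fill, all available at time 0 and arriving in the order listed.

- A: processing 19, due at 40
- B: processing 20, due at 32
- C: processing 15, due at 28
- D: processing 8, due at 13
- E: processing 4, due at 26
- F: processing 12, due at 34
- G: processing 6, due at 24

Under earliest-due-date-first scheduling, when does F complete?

EDD (increasing due date): D G E C B F A.
D: 0→8
G: 8→14
E: 14→18
C: 18→33
B: 33→53
F: 53→65

65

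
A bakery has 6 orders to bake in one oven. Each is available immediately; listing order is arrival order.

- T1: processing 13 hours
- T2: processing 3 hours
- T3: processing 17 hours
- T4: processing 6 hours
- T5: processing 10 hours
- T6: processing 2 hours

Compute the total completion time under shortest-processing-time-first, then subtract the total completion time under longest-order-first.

-109

SPT (increasing processing time): T6 T2 T4 T5 T1 T3.
T6: 0→2
T2: 2→5
T4: 5→11
T5: 11→21
T1: 21→34
T3: 34→51
Sum = 2+5+11+21+34+51 = 124.
LPT (decreasing processing time): T3 T1 T5 T4 T2 T6.
T3: 0→17
T1: 17→30
T5: 30→40
T4: 40→46
T2: 46→49
T6: 49→51
Sum = 17+30+40+46+49+51 = 233.
Difference = 124 − 233 = -109.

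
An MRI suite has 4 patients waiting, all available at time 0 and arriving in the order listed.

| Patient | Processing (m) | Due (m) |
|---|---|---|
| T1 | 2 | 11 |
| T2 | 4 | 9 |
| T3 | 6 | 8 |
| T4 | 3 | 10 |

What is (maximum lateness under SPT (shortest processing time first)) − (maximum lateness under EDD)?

3

SPT (increasing processing time): T1 T4 T2 T3.
T1: 0→2, due 11, lateness -9
T4: 2→5, due 10, lateness -5
T2: 5→9, due 9, lateness 0
T3: 9→15, due 8, lateness 7
Maximum = 7.
EDD (increasing due date): T3 T2 T4 T1.
T3: 0→6, due 8, lateness -2
T2: 6→10, due 9, lateness 1
T4: 10→13, due 10, lateness 3
T1: 13→15, due 11, lateness 4
Maximum = 4.
Difference = 7 − 4 = 3.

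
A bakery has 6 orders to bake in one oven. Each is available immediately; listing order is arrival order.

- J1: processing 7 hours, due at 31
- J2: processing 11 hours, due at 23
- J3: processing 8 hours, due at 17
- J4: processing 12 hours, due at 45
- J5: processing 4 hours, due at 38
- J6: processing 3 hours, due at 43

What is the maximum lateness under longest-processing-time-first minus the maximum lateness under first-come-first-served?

5

LPT (decreasing processing time): J4 J2 J3 J1 J5 J6.
J4: 0→12, due 45, lateness -33
J2: 12→23, due 23, lateness 0
J3: 23→31, due 17, lateness 14
J1: 31→38, due 31, lateness 7
J5: 38→42, due 38, lateness 4
J6: 42→45, due 43, lateness 2
Maximum = 14.
FIFO (arrival order): J1 J2 J3 J4 J5 J6.
J1: 0→7, due 31, lateness -24
J2: 7→18, due 23, lateness -5
J3: 18→26, due 17, lateness 9
J4: 26→38, due 45, lateness -7
J5: 38→42, due 38, lateness 4
J6: 42→45, due 43, lateness 2
Maximum = 9.
Difference = 14 − 9 = 5.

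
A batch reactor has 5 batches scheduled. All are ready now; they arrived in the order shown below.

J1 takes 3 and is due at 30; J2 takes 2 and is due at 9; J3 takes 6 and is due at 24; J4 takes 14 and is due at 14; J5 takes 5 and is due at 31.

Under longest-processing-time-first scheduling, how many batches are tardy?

LPT (decreasing processing time): J4 J3 J5 J1 J2.
J4: 0→14, due 14, tardiness 0
J3: 14→20, due 24, tardiness 0
J5: 20→25, due 31, tardiness 0
J1: 25→28, due 30, tardiness 0
J2: 28→30, due 9, tardiness 21
Late batches: 1.

1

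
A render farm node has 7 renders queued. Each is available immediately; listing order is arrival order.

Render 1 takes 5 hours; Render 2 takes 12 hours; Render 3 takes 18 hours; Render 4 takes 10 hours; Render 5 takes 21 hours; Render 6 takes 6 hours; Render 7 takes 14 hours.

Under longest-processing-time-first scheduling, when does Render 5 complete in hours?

21

LPT (decreasing processing time): Render 5 Render 3 Render 7 Render 2 Render 4 Render 6 Render 1.
Render 5: 0→21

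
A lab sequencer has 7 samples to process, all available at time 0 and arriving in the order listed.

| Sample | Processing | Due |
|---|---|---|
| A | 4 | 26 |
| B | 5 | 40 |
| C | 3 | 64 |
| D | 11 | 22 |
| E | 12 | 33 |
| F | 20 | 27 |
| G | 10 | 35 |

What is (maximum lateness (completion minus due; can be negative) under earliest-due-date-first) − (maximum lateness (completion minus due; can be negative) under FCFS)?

EDD (increasing due date): D A F E G B C.
D: 0→11, due 22, lateness -11
A: 11→15, due 26, lateness -11
F: 15→35, due 27, lateness 8
E: 35→47, due 33, lateness 14
G: 47→57, due 35, lateness 22
B: 57→62, due 40, lateness 22
C: 62→65, due 64, lateness 1
Maximum = 22.
FIFO (arrival order): A B C D E F G.
A: 0→4, due 26, lateness -22
B: 4→9, due 40, lateness -31
C: 9→12, due 64, lateness -52
D: 12→23, due 22, lateness 1
E: 23→35, due 33, lateness 2
F: 35→55, due 27, lateness 28
G: 55→65, due 35, lateness 30
Maximum = 30.
Difference = 22 − 30 = -8.

-8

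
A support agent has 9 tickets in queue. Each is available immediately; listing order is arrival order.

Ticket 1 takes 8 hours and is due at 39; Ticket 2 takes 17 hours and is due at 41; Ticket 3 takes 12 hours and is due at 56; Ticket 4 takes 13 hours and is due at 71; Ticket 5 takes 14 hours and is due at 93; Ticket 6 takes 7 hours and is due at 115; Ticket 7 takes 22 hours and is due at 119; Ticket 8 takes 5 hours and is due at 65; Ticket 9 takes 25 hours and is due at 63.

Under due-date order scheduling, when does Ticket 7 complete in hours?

123

EDD (increasing due date): Ticket 1 Ticket 2 Ticket 3 Ticket 9 Ticket 8 Ticket 4 Ticket 5 Ticket 6 Ticket 7.
Ticket 1: 0→8
Ticket 2: 8→25
Ticket 3: 25→37
Ticket 9: 37→62
Ticket 8: 62→67
Ticket 4: 67→80
Ticket 5: 80→94
Ticket 6: 94→101
Ticket 7: 101→123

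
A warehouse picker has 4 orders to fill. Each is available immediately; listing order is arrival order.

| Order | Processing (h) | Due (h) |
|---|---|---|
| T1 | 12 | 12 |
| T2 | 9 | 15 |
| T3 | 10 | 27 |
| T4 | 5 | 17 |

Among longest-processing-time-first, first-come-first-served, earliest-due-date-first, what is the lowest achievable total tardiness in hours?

LPT (decreasing processing time): T1 T3 T2 T4.
T1: 0→12, due 12, tardiness 0
T3: 12→22, due 27, tardiness 0
T2: 22→31, due 15, tardiness 16
T4: 31→36, due 17, tardiness 19
Sum = 0+0+16+19 = 35.
FIFO (arrival order): T1 T2 T3 T4.
T1: 0→12, due 12, tardiness 0
T2: 12→21, due 15, tardiness 6
T3: 21→31, due 27, tardiness 4
T4: 31→36, due 17, tardiness 19
Sum = 0+6+4+19 = 29.
EDD (increasing due date): T1 T2 T4 T3.
T1: 0→12, due 12, tardiness 0
T2: 12→21, due 15, tardiness 6
T4: 21→26, due 17, tardiness 9
T3: 26→36, due 27, tardiness 9
Sum = 0+6+9+9 = 24.
LPT 35, FIFO 29, EDD 24 → minimum 24.

24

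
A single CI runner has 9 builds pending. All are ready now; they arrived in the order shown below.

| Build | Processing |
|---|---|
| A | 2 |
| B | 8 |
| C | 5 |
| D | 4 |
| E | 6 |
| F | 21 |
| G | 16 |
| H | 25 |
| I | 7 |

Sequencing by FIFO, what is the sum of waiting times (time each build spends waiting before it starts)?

FIFO (arrival order): A B C D E F G H I.
A: waits 0, runs 0→2
B: waits 2, runs 2→10
C: waits 10, runs 10→15
D: waits 15, runs 15→19
E: waits 19, runs 19→25
F: waits 25, runs 25→46
G: waits 46, runs 46→62
H: waits 62, runs 62→87
I: waits 87, runs 87→94
Sum = 0+2+10+15+19+25+46+62+87 = 266.

266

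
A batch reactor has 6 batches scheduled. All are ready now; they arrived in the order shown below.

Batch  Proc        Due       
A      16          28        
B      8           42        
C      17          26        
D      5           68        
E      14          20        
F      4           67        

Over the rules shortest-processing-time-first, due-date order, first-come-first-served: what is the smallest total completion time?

SPT (increasing processing time): F D B E A C.
F: 0→4
D: 4→9
B: 9→17
E: 17→31
A: 31→47
C: 47→64
Sum = 4+9+17+31+47+64 = 172.
EDD (increasing due date): E C A B F D.
E: 0→14
C: 14→31
A: 31→47
B: 47→55
F: 55→59
D: 59→64
Sum = 14+31+47+55+59+64 = 270.
FIFO (arrival order): A B C D E F.
A: 0→16
B: 16→24
C: 24→41
D: 41→46
E: 46→60
F: 60→64
Sum = 16+24+41+46+60+64 = 251.
SPT 172, EDD 270, FIFO 251 → minimum 172.

172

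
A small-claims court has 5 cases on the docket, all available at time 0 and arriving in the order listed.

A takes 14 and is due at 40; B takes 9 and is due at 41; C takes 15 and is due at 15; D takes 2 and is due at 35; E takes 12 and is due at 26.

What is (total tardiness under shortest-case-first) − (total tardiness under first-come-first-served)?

-17

SPT (increasing processing time): D B E A C.
D: 0→2, due 35, tardiness 0
B: 2→11, due 41, tardiness 0
E: 11→23, due 26, tardiness 0
A: 23→37, due 40, tardiness 0
C: 37→52, due 15, tardiness 37
Sum = 0+0+0+0+37 = 37.
FIFO (arrival order): A B C D E.
A: 0→14, due 40, tardiness 0
B: 14→23, due 41, tardiness 0
C: 23→38, due 15, tardiness 23
D: 38→40, due 35, tardiness 5
E: 40→52, due 26, tardiness 26
Sum = 0+0+23+5+26 = 54.
Difference = 37 − 54 = -17.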